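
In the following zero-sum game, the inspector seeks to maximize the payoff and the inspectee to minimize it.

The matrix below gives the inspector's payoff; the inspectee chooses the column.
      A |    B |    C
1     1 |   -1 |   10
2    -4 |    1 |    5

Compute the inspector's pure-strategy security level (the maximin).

-1

The worst-case payoff for each row is 1: -1, 2: -4.
The best of these is -1.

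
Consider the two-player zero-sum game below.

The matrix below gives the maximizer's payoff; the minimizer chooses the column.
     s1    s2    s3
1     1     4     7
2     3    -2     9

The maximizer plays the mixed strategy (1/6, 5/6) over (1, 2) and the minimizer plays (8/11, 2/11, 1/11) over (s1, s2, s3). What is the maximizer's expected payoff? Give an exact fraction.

Against (8/11, 2/11, 1/11), each row's expected payoff is 1: 23/11; 2: 29/11.
Taking the (1/6, 5/6)-weighted average: (1/6)·(23/11) + (5/6)·(29/11) = 28/11.

28/11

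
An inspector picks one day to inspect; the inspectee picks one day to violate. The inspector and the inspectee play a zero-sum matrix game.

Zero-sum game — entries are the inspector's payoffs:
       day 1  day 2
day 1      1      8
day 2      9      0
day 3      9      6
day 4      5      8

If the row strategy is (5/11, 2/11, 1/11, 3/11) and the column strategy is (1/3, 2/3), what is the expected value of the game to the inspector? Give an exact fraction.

Against (1/3, 2/3), each row's expected payoff is day 1: 17/3; day 2: 3; day 3: 7; day 4: 7.
Taking the (5/11, 2/11, 1/11, 3/11)-weighted average: (5/11)·(17/3) + (2/11)·(3) + (1/11)·(7) + (3/11)·(7) = 17/3.

17/3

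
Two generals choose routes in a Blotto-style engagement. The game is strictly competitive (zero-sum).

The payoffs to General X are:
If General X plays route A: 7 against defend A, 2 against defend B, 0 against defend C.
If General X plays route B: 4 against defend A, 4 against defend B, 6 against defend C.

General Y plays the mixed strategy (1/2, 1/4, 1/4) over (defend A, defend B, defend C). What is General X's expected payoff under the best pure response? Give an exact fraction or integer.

9/2

route A: (7)·(1/2) + (2)·(1/4) + (0)·(1/4) = 4.
route B: (4)·(1/2) + (4)·(1/4) + (6)·(1/4) = 9/2.
The best pure response is route B with expected payoff 9/2.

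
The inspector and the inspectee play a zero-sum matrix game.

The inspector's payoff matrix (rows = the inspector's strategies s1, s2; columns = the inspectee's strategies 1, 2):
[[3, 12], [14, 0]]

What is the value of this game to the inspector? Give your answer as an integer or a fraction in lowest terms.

Row minima are 3 and 0, so the inspector's maximin is 3; column maxima are 14 and 12, so the inspectee's minimax is 12. These differ, so the equilibrium is in mixed strategies.
Let the inspector play s1 with probability p. The inspectee is indifferent when 3p + 14(1−p) = 12p, giving p = 14/23.
Let the inspectee play 1 with probability q. The inspector is indifferent when 3q + 12(1−q) = 14q, giving q = 12/23.
The value is 3·(12/23) + (12)·(11/23) = 168/23.

168/23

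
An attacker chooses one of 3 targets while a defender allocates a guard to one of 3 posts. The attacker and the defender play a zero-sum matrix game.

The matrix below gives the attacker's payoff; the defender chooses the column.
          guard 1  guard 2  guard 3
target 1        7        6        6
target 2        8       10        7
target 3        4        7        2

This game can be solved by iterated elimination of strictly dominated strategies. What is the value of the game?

7

Row target 3 is strictly dominated by row target 2 (8>4, 10>7, 7>2); eliminate target 3.
Column guard 1 is strictly dominated by guard 3 for the defender (6<7, 7<8); eliminate guard 1.
Row target 1 is strictly dominated by row target 2 (10>6, 7>6); eliminate target 1.
Column guard 2 is strictly dominated by guard 3 for the defender (7<10); eliminate guard 2.
Only (target 2, guard 3) remains, with payoff 7.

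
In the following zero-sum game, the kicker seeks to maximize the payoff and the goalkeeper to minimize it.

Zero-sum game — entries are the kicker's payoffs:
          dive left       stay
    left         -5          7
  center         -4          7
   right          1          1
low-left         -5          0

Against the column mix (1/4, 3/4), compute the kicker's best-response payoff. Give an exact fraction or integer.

left: (-5)·(1/4) + (7)·(3/4) = 4.
center: (-4)·(1/4) + (7)·(3/4) = 17/4.
right: (1)·(1/4) + (1)·(3/4) = 1.
low-left: (-5)·(1/4) + (0)·(3/4) = -5/4.
The best pure response is center with expected payoff 17/4.

17/4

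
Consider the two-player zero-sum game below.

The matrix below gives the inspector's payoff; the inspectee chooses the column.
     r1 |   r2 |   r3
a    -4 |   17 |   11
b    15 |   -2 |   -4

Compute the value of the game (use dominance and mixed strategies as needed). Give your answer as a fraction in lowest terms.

Column r2 is strictly dominated by r3 for the inspectee (it gives the inspector more in every row).
The remaining 2×2 game on (a, b) × (r1, r3) has no saddle point. Let the inspector play a with probability p; indifference gives −4p + 15(1−p) = 11p − 4(1−p), so p = 19/34.
Similarly the inspectee's optimal q on r1 is 15/34, and the value is -4·(15/34) + (11)·(19/34) = 149/34.

149/34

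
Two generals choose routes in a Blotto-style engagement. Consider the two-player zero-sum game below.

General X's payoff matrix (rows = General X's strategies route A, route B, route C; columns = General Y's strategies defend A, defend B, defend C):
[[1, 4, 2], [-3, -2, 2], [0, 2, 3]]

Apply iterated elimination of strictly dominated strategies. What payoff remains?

Row route B is strictly dominated by row route C (0>-3, 2>-2, 3>2); eliminate route B.
Column defend C is strictly dominated by defend A for General Y (1<2, 0<3); eliminate defend C.
Column defend B is strictly dominated by defend A for General Y (1<4, 0<2); eliminate defend B.
Row route C is strictly dominated by row route A (1>0); eliminate route C.
Only (route A, defend A) remains, with payoff 1.

1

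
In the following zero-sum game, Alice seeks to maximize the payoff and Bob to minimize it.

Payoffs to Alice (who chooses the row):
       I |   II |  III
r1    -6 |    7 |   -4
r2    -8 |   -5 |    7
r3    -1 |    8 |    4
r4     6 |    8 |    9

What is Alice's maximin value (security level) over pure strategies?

The worst-case payoff for each row is r1: -6, r2: -8, r3: -1, r4: 6.
The best of these is 6.

6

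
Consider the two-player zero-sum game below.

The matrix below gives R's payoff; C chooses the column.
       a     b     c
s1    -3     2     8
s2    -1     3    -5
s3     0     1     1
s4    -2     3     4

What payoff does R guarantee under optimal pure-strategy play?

0

Row minima: -3, -5, 0, -2 → R's maximin is 0.
Column maxima: 0, 3, 8 → C's minimax is 0.
They coincide at (s3, a), so the value is 0.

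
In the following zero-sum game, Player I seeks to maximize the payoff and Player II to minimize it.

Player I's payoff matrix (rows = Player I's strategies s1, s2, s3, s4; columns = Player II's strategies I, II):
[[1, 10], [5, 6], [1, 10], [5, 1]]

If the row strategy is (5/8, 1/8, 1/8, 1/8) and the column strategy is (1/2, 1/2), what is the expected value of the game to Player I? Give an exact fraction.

Against (1/2, 1/2), each row's expected payoff is s1: 11/2; s2: 11/2; s3: 11/2; s4: 3.
Taking the (5/8, 1/8, 1/8, 1/8)-weighted average: (5/8)·(11/2) + (1/8)·(11/2) + (1/8)·(11/2) + (1/8)·(3) = 83/16.

83/16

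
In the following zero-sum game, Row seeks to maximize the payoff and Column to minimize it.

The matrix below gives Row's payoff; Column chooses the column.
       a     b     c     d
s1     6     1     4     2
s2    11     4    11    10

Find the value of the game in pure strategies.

4

Row minima: 1, 4 → Row's maximin is 4.
Column maxima: 11, 4, 11, 10 → Column's minimax is 4.
They coincide at (s2, b), so the value is 4.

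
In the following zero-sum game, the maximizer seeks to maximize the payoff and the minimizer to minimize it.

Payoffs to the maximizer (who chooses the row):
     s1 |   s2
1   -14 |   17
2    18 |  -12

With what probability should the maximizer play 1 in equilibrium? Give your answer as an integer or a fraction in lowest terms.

Row minima are -14 and -12, so the maximizer's maximin is -12; column maxima are 18 and 17, so the minimizer's minimax is 17. These differ, so the equilibrium is in mixed strategies.
Let the maximizer play 1 with probability p. The minimizer is indifferent when −14p + 18(1−p) = 17p − 12(1−p), giving p = 30/61.

30/61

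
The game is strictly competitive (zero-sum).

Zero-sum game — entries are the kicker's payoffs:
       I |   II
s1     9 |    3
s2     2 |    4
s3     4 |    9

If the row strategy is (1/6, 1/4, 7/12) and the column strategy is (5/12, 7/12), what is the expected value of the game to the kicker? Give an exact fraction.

Against (5/12, 7/12), each row's expected payoff is s1: 11/2; s2: 19/6; s3: 83/12.
Taking the (1/6, 1/4, 7/12)-weighted average: (1/6)·(11/2) + (1/4)·(19/6) + (7/12)·(83/12) = 827/144.

827/144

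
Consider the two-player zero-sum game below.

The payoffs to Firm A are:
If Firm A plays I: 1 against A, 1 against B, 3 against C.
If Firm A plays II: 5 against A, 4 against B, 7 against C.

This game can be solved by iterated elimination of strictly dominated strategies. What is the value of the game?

Row I is strictly dominated by row II (5>1, 4>1, 7>3); eliminate I.
Column A is strictly dominated by B for Firm B (4<5); eliminate A.
Column C is strictly dominated by B for Firm B (4<7); eliminate C.
Only (II, B) remains, with payoff 4.

4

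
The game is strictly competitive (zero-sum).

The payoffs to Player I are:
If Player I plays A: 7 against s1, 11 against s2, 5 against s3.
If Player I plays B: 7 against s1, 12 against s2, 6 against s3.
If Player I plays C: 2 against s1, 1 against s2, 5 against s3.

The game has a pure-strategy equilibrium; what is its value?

6

Row minima: 5, 6, 1 → Player I's maximin is 6.
Column maxima: 7, 12, 6 → Player II's minimax is 6.
They coincide at (B, s3), so the value is 6.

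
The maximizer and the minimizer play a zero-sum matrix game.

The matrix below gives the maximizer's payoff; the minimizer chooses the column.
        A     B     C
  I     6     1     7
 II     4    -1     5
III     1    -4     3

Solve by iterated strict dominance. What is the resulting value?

1

Column C is strictly dominated by A for the minimizer (6<7, 4<5, 1<3); eliminate C.
Row II is strictly dominated by row I (6>4, 1>-1); eliminate II.
Row III is strictly dominated by row I (6>1, 1>-4); eliminate III.
Column A is strictly dominated by B for the minimizer (1<6); eliminate A.
Only (I, B) remains, with payoff 1.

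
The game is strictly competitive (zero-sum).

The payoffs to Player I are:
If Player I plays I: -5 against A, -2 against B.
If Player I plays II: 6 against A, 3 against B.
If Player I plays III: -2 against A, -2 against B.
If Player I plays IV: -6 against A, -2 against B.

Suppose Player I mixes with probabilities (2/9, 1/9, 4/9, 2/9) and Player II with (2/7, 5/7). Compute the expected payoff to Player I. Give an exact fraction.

Against (2/7, 5/7), each row's expected payoff is I: -20/7; II: 27/7; III: -2; IV: -22/7.
Taking the (2/9, 1/9, 4/9, 2/9)-weighted average: (2/9)·(-20/7) + (1/9)·(27/7) + (4/9)·(-2) + (2/9)·(-22/7) = -113/63.

-113/63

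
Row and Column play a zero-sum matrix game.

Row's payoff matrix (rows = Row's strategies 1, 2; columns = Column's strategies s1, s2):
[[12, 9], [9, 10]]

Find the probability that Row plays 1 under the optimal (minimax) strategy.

1/4

Row minima are 9 and 9, so Row's maximin is 9; column maxima are 12 and 10, so Column's minimax is 10. These differ, so the equilibrium is in mixed strategies.
Let Row play 1 with probability p. Column is indifferent when 12p + 9(1−p) = 9p + 10(1−p), giving p = 1/4.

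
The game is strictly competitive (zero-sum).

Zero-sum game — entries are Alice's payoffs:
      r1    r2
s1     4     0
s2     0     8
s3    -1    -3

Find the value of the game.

8/3

Row s3 is strictly dominated by row s1, so Alice never plays it.
The remaining 2×2 game on (s1, s2) × (r1, r2) has no saddle point. Let Alice play s1 with probability p; indifference gives 4p = 8(1−p), so p = 2/3.
Similarly Bob's optimal q on r1 is 2/3, and the value is 4·(2/3) + (0)·(1/3) = 8/3.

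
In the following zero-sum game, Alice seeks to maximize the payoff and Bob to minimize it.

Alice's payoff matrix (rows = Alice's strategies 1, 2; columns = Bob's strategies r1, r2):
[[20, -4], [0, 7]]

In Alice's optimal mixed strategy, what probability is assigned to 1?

7/31

Row minima are -4 and 0, so Alice's maximin is 0; column maxima are 20 and 7, so Bob's minimax is 7. These differ, so the equilibrium is in mixed strategies.
Let Alice play 1 with probability p. Bob is indifferent when 20p = −4p + 7(1−p), giving p = 7/31.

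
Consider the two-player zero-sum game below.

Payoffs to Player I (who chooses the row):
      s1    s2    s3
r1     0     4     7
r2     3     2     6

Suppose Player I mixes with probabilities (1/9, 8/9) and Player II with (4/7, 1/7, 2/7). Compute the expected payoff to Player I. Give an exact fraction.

Against (4/7, 1/7, 2/7), each row's expected payoff is r1: 18/7; r2: 26/7.
Taking the (1/9, 8/9)-weighted average: (1/9)·(18/7) + (8/9)·(26/7) = 226/63.

226/63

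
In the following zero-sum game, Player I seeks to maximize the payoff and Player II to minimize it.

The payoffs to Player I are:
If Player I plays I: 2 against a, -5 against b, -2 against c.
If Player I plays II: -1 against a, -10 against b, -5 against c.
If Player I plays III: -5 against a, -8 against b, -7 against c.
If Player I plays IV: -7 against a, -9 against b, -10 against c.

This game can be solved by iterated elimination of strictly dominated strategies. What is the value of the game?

Row IV is strictly dominated by row I (2>-7, -5>-9, -2>-10); eliminate IV.
Column c is strictly dominated by b for Player II (-5<-2, -10<-5, -8<-7); eliminate c.
Row III is strictly dominated by row I (2>-5, -5>-8); eliminate III.
Row II is strictly dominated by row I (2>-1, -5>-10); eliminate II.
Column a is strictly dominated by b for Player II (-5<2); eliminate a.
Only (I, b) remains, with payoff -5.

-5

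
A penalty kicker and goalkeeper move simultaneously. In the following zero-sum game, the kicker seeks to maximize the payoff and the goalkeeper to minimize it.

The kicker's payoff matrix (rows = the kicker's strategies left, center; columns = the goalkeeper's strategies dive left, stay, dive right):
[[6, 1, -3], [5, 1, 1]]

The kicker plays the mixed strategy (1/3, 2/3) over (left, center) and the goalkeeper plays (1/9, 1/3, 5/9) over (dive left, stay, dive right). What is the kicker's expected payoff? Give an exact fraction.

Against (1/9, 1/3, 5/9), each row's expected payoff is left: -2/3; center: 13/9.
Taking the (1/3, 2/3)-weighted average: (1/3)·(-2/3) + (2/3)·(13/9) = 20/27.

20/27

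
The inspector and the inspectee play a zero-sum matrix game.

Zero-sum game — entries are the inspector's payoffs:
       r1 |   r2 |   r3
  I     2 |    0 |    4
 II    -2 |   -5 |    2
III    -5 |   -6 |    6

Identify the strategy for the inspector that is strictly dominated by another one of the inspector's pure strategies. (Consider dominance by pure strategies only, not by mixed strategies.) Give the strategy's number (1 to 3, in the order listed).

Compare II with I: 2 > -2, 0 > -5, 4 > 2.
So I strictly dominates II for the inspector; II is strictly dominated.

2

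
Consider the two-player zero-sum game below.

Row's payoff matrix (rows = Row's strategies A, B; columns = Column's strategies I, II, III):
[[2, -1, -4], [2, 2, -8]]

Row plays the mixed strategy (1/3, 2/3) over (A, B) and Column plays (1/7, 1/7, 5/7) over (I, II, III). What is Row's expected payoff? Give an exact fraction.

Against (1/7, 1/7, 5/7), each row's expected payoff is A: -19/7; B: -36/7.
Taking the (1/3, 2/3)-weighted average: (1/3)·(-19/7) + (2/3)·(-36/7) = -13/3.

-13/3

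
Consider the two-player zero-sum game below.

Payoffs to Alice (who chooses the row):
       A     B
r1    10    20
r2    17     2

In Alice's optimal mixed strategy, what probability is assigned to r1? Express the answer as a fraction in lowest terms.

Row minima are 10 and 2, so Alice's maximin is 10; column maxima are 17 and 20, so Bob's minimax is 17. These differ, so the equilibrium is in mixed strategies.
Let Alice play r1 with probability p. Bob is indifferent when 10p + 17(1−p) = 20p + 2(1−p), giving p = 3/5.

3/5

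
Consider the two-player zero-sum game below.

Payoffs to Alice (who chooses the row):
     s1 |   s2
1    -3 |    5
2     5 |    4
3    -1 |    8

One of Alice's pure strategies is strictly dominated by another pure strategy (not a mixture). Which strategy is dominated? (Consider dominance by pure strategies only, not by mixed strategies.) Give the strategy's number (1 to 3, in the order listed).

1

Compare 1 with 3: -1 > -3, 8 > 5.
So 3 strictly dominates 1 for Alice; 1 is strictly dominated.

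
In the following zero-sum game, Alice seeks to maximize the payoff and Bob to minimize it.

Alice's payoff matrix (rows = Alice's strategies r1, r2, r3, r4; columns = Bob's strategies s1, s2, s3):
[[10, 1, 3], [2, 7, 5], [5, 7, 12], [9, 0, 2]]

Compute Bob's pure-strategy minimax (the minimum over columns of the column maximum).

7

The worst case (largest entry) in each column is s1: 10, s2: 7, s3: 12.
The best (smallest) of these is 7.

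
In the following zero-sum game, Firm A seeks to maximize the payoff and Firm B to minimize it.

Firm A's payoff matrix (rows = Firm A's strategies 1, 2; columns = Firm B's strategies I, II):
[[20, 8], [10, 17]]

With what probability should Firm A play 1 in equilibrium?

7/19

Row minima are 8 and 10, so Firm A's maximin is 10; column maxima are 20 and 17, so Firm B's minimax is 17. These differ, so the equilibrium is in mixed strategies.
Let Firm A play 1 with probability p. Firm B is indifferent when 20p + 10(1−p) = 8p + 17(1−p), giving p = 7/19.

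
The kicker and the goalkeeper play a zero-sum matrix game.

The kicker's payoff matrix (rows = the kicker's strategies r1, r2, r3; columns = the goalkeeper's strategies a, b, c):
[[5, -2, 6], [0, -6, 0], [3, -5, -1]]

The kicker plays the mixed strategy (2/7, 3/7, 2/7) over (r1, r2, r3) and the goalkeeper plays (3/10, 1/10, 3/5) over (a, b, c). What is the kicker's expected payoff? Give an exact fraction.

Against (3/10, 1/10, 3/5), each row's expected payoff is r1: 49/10; r2: -3/5; r3: -1/5.
Taking the (2/7, 3/7, 2/7)-weighted average: (2/7)·(49/10) + (3/7)·(-3/5) + (2/7)·(-1/5) = 38/35.

38/35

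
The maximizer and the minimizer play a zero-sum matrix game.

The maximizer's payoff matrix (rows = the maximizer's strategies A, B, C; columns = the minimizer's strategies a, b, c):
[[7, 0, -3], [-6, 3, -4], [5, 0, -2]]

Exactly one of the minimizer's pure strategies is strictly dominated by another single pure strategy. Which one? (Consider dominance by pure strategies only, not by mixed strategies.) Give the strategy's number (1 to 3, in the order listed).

2

The minimizer prefers columns that give the maximizer less. Compare b with c: -3 < 0, -4 < 3, -2 < 0.
So c strictly dominates b for the minimizer; b is strictly dominated.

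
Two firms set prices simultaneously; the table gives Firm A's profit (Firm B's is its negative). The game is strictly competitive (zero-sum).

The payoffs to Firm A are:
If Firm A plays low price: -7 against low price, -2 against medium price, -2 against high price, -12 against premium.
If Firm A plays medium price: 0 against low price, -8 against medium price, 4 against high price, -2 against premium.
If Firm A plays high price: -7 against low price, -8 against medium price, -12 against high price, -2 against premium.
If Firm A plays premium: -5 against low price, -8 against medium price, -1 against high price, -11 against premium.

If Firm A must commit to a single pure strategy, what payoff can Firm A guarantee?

The worst-case payoff for each row is low price: -12, medium price: -8, high price: -12, premium: -11.
The best of these is -8.

-8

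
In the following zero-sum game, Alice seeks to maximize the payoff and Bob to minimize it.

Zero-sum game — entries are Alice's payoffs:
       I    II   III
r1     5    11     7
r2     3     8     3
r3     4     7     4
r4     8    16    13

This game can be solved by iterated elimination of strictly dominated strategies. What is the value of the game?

8

Row r1 is strictly dominated by row r4 (8>5, 16>11, 13>7); eliminate r1.
Row r3 is strictly dominated by row r4 (8>4, 16>7, 13>4); eliminate r3.
Row r2 is strictly dominated by row r4 (8>3, 16>8, 13>3); eliminate r2.
Column II is strictly dominated by I for Bob (8<16); eliminate II.
Column III is strictly dominated by I for Bob (8<13); eliminate III.
Only (r4, I) remains, with payoff 8.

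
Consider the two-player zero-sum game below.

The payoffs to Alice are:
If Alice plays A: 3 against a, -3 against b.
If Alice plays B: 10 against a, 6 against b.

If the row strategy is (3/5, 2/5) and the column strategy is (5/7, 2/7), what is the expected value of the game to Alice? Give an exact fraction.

Against (5/7, 2/7), each row's expected payoff is A: 9/7; B: 62/7.
Taking the (3/5, 2/5)-weighted average: (3/5)·(9/7) + (2/5)·(62/7) = 151/35.

151/35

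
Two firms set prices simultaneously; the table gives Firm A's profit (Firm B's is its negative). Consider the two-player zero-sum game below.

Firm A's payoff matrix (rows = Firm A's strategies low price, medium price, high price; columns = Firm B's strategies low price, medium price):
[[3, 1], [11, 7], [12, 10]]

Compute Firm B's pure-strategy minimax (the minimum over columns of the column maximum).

10

The worst case (largest entry) in each column is low price: 12, medium price: 10.
The best (smallest) of these is 10.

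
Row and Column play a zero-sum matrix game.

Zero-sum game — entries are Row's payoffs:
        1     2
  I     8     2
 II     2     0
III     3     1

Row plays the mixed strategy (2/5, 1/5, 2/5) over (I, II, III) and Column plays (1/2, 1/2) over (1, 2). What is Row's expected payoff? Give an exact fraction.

3

Against (1/2, 1/2), each row's expected payoff is I: 5; II: 1; III: 2.
Taking the (2/5, 1/5, 2/5)-weighted average: (2/5)·(5) + (1/5)·(1) + (2/5)·(2) = 3.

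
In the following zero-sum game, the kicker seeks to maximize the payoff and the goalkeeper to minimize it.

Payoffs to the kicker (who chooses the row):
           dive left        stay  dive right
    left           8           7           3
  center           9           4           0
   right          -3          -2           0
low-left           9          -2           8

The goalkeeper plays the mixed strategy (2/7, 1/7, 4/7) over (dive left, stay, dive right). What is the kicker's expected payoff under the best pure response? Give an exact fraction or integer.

48/7

left: (8)·(2/7) + (7)·(1/7) + (3)·(4/7) = 5.
center: (9)·(2/7) + (4)·(1/7) + (0)·(4/7) = 22/7.
right: (-3)·(2/7) + (-2)·(1/7) + (0)·(4/7) = -8/7.
low-left: (9)·(2/7) + (-2)·(1/7) + (8)·(4/7) = 48/7.
The best pure response is low-left with expected payoff 48/7.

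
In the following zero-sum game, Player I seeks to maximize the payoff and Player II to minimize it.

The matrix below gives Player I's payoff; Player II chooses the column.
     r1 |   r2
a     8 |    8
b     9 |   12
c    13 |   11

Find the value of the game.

57/5

Row a is strictly dominated by row c, so Player I never plays it.
The remaining 2×2 game on (b, c) × (r1, r2) has no saddle point. Let Player I play b with probability p; indifference gives 9p + 13(1−p) = 12p + 11(1−p), so p = 2/5.
Similarly Player II's optimal q on r1 is 1/5, and the value is 9·(1/5) + (12)·(4/5) = 57/5.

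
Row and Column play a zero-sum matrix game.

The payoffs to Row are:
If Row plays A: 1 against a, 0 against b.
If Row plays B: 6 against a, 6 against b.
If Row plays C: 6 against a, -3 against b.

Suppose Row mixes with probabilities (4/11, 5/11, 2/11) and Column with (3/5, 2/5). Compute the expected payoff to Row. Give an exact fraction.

Against (3/5, 2/5), each row's expected payoff is A: 3/5; B: 6; C: 12/5.
Taking the (4/11, 5/11, 2/11)-weighted average: (4/11)·(3/5) + (5/11)·(6) + (2/11)·(12/5) = 186/55.

186/55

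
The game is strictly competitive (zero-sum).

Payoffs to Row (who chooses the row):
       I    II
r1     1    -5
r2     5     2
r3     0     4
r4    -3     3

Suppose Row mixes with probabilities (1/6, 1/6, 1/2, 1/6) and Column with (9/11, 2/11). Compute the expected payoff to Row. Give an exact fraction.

17/22

Against (9/11, 2/11), each row's expected payoff is r1: -1/11; r2: 49/11; r3: 8/11; r4: -21/11.
Taking the (1/6, 1/6, 1/2, 1/6)-weighted average: (1/6)·(-1/11) + (1/6)·(49/11) + (1/2)·(8/11) + (1/6)·(-21/11) = 17/22.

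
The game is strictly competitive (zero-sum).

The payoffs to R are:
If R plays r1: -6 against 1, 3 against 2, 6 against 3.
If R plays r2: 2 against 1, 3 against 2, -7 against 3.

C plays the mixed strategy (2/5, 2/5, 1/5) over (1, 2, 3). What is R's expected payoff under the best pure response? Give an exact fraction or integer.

r1: (-6)·(2/5) + (3)·(2/5) + (6)·(1/5) = 0.
r2: (2)·(2/5) + (3)·(2/5) + (-7)·(1/5) = 3/5.
The best pure response is r2 with expected payoff 3/5.

3/5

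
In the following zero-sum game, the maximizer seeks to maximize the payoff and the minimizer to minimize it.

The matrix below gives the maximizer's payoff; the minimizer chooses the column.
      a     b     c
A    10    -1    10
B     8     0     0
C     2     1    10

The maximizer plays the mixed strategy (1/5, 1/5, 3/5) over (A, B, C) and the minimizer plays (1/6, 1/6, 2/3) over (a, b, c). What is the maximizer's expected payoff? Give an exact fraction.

Against (1/6, 1/6, 2/3), each row's expected payoff is A: 49/6; B: 4/3; C: 43/6.
Taking the (1/5, 1/5, 3/5)-weighted average: (1/5)·(49/6) + (1/5)·(4/3) + (3/5)·(43/6) = 31/5.

31/5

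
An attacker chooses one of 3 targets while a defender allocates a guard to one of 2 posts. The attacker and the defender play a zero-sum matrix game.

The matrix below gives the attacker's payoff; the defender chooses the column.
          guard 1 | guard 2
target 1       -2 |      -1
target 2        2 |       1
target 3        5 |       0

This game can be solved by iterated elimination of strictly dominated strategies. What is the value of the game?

1

Row target 1 is strictly dominated by row target 2 (2>-2, 1>-1); eliminate target 1.
Column guard 1 is strictly dominated by guard 2 for the defender (1<2, 0<5); eliminate guard 1.
Row target 3 is strictly dominated by row target 2 (1>0); eliminate target 3.
Only (target 2, guard 2) remains, with payoff 1.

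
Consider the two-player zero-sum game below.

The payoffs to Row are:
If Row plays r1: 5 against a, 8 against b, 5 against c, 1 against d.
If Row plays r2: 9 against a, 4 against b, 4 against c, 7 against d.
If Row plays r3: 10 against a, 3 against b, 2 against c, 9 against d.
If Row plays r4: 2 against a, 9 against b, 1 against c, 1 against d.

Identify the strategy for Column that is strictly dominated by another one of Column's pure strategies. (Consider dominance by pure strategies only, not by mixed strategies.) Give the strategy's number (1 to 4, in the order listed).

1

Column prefers columns that give Row less. Compare a with d: 1 < 5, 7 < 9, 9 < 10, 1 < 2.
So d strictly dominates a for Column; a is strictly dominated.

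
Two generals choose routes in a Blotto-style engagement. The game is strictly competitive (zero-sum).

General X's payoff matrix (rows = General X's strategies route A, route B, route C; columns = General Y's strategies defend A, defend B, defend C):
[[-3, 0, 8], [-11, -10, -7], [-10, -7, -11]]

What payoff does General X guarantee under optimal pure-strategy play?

-3

Row minima: -3, -11, -11 → General X's maximin is -3.
Column maxima: -3, 0, 8 → General Y's minimax is -3.
They coincide at (route A, defend A), so the value is -3.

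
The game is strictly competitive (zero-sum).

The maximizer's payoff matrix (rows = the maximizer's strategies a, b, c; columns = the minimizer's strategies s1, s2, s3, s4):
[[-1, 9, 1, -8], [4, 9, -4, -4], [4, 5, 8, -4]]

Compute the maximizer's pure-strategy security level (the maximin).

-4

The worst-case payoff for each row is a: -8, b: -4, c: -4.
The best of these is -4.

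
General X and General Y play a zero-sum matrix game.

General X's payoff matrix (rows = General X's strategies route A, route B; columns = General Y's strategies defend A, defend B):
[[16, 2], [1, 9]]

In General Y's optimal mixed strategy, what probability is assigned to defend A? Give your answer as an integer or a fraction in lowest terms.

7/22

Row minima are 2 and 1, so General X's maximin is 2; column maxima are 16 and 9, so General Y's minimax is 9. These differ, so the equilibrium is in mixed strategies.
Let General Y play defend A with probability q. General X is indifferent when 16q + 2(1−q) = q + 9(1−q), giving q = 7/22.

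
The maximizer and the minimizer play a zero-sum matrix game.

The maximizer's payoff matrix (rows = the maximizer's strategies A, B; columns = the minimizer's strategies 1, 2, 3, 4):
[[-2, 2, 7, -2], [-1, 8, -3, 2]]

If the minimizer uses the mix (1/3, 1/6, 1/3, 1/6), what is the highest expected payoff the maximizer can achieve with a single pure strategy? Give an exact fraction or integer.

A: (-2)·(1/3) + (2)·(1/6) + (7)·(1/3) + (-2)·(1/6) = 5/3.
B: (-1)·(1/3) + (8)·(1/6) + (-3)·(1/3) + (2)·(1/6) = 1/3.
The best pure response is A with expected payoff 5/3.

5/3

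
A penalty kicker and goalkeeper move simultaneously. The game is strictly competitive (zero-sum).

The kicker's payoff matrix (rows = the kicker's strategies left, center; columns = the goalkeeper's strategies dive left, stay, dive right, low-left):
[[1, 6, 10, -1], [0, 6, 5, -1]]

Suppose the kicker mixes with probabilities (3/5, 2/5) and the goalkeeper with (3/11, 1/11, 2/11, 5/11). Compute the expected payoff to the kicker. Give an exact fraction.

Against (3/11, 1/11, 2/11, 5/11), each row's expected payoff is left: 24/11; center: 1.
Taking the (3/5, 2/5)-weighted average: (3/5)·(24/11) + (2/5)·(1) = 94/55.

94/55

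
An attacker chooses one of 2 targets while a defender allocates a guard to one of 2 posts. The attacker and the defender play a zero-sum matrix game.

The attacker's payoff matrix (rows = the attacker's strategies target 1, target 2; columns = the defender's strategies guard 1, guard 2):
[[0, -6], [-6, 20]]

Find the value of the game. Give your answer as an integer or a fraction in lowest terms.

Row minima are -6 and -6, so the attacker's maximin is -6; column maxima are 0 and 20, so the defender's minimax is 0. These differ, so the equilibrium is in mixed strategies.
Let the attacker play target 1 with probability p. The defender is indifferent when −6(1−p) = −6p + 20(1−p), giving p = 13/16.
Let the defender play guard 1 with probability q. The attacker is indifferent when −6(1−q) = −6q + 20(1−q), giving q = 13/16.
The value is 0·(13/16) + (-6)·(3/16) = -9/8.

-9/8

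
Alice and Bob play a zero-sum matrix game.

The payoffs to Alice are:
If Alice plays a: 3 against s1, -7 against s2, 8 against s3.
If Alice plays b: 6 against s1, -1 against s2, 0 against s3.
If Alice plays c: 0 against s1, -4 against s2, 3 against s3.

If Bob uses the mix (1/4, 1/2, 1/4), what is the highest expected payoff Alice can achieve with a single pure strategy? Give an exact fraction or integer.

1

a: (3)·(1/4) + (-7)·(1/2) + (8)·(1/4) = -3/4.
b: (6)·(1/4) + (-1)·(1/2) + (0)·(1/4) = 1.
c: (0)·(1/4) + (-4)·(1/2) + (3)·(1/4) = -5/4.
The best pure response is b with expected payoff 1.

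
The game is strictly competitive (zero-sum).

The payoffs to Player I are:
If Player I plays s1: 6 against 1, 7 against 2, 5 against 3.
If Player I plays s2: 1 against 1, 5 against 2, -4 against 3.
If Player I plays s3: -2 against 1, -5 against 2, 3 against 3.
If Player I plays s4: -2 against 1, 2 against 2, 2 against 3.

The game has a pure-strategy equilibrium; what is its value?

5

Row minima: 5, -4, -5, -2 → Player I's maximin is 5.
Column maxima: 6, 7, 5 → Player II's minimax is 5.
They coincide at (s1, 3), so the value is 5.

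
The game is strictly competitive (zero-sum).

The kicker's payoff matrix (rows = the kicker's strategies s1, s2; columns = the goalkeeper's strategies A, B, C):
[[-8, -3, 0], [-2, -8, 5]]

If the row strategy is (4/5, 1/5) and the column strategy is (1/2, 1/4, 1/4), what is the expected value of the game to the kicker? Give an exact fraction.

Against (1/2, 1/4, 1/4), each row's expected payoff is s1: -19/4; s2: -7/4.
Taking the (4/5, 1/5)-weighted average: (4/5)·(-19/4) + (1/5)·(-7/4) = -83/20.

-83/20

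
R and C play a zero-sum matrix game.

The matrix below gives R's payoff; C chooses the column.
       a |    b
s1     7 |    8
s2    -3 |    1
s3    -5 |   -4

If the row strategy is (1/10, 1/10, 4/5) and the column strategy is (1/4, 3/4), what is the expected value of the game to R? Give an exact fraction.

-21/8

Against (1/4, 3/4), each row's expected payoff is s1: 31/4; s2: 0; s3: -17/4.
Taking the (1/10, 1/10, 4/5)-weighted average: (1/10)·(31/4) + (1/10)·(0) + (4/5)·(-17/4) = -21/8.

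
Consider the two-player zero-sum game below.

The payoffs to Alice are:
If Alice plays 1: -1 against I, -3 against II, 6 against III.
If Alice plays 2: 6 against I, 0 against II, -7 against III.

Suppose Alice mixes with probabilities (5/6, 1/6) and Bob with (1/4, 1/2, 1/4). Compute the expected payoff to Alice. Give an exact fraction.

Against (1/4, 1/2, 1/4), each row's expected payoff is 1: -1/4; 2: -1/4.
Taking the (5/6, 1/6)-weighted average: (5/6)·(-1/4) + (1/6)·(-1/4) = -1/4.

-1/4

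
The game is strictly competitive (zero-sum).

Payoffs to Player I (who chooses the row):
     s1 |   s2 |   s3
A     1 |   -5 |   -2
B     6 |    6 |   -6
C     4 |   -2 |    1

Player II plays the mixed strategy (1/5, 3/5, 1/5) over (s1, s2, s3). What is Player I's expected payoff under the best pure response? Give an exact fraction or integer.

A: (1)·(1/5) + (-5)·(3/5) + (-2)·(1/5) = -16/5.
B: (6)·(1/5) + (6)·(3/5) + (-6)·(1/5) = 18/5.
C: (4)·(1/5) + (-2)·(3/5) + (1)·(1/5) = -1/5.
The best pure response is B with expected payoff 18/5.

18/5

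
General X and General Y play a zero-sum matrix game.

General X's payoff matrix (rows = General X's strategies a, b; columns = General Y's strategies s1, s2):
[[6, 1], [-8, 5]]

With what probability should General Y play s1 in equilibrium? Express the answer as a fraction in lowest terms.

Row minima are 1 and -8, so General X's maximin is 1; column maxima are 6 and 5, so General Y's minimax is 5. These differ, so the equilibrium is in mixed strategies.
Let General Y play s1 with probability q. General X is indifferent when 6q + (1−q) = −8q + 5(1−q), giving q = 2/9.

2/9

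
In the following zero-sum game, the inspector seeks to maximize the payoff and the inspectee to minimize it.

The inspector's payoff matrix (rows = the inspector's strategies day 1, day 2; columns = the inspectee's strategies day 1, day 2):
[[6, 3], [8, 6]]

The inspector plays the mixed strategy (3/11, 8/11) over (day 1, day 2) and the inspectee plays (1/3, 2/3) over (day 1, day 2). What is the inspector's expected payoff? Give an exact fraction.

Against (1/3, 2/3), each row's expected payoff is day 1: 4; day 2: 20/3.
Taking the (3/11, 8/11)-weighted average: (3/11)·(4) + (8/11)·(20/3) = 196/33.

196/33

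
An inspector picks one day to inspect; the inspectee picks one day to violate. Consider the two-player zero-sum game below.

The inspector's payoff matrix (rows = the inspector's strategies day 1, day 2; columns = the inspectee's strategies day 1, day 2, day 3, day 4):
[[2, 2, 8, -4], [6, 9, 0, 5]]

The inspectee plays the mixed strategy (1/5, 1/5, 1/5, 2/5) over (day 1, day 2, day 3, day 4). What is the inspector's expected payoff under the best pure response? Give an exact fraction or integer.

day 1: (2)·(1/5) + (2)·(1/5) + (8)·(1/5) + (-4)·(2/5) = 4/5.
day 2: (6)·(1/5) + (9)·(1/5) + (0)·(1/5) + (5)·(2/5) = 5.
The best pure response is day 2 with expected payoff 5.

5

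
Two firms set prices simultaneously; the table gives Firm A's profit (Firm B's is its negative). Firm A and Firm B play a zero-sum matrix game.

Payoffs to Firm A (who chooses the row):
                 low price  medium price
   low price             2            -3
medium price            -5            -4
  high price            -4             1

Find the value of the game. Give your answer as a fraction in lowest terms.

Row medium price is strictly dominated by row high price, so Firm A never plays it.
The remaining 2×2 game on (low price, high price) × (low price, medium price) has no saddle point. Let Firm A play low price with probability p; indifference gives 2p − 4(1−p) = −3p + (1−p), so p = 1/2.
Similarly Firm B's optimal q on low price is 2/5, and the value is 2·(2/5) + (-3)·(3/5) = -1.

-1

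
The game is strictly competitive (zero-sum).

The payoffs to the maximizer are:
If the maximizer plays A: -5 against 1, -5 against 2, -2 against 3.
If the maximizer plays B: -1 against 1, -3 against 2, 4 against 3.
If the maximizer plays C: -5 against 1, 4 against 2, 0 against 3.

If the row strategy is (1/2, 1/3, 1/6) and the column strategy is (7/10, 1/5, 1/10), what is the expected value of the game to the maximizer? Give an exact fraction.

Against (7/10, 1/5, 1/10), each row's expected payoff is A: -47/10; B: -9/10; C: -27/10.
Taking the (1/2, 1/3, 1/6)-weighted average: (1/2)·(-47/10) + (1/3)·(-9/10) + (1/6)·(-27/10) = -31/10.

-31/10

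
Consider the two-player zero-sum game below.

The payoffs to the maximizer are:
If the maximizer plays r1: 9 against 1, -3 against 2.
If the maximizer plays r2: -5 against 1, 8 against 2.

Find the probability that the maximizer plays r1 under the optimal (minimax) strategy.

13/25

Row minima are -3 and -5, so the maximizer's maximin is -3; column maxima are 9 and 8, so the minimizer's minimax is 8. These differ, so the equilibrium is in mixed strategies.
Let the maximizer play r1 with probability p. The minimizer is indifferent when 9p − 5(1−p) = −3p + 8(1−p), giving p = 13/25.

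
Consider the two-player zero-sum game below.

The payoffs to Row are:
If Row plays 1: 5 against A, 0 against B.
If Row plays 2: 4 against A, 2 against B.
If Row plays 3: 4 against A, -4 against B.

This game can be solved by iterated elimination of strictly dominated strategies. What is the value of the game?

2

Row 3 is strictly dominated by row 1 (5>4, 0>-4); eliminate 3.
Column A is strictly dominated by B for Column (0<5, 2<4); eliminate A.
Row 1 is strictly dominated by row 2 (2>0); eliminate 1.
Only (2, B) remains, with payoff 2.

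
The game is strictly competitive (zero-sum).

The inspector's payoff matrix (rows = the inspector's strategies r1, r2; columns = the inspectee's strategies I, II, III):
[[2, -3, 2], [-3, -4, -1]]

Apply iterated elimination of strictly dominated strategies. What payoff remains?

-3

Row r2 is strictly dominated by row r1 (2>-3, -3>-4, 2>-1); eliminate r2.
Column III is strictly dominated by II for the inspectee (-3<2); eliminate III.
Column I is strictly dominated by II for the inspectee (-3<2); eliminate I.
Only (r1, II) remains, with payoff -3.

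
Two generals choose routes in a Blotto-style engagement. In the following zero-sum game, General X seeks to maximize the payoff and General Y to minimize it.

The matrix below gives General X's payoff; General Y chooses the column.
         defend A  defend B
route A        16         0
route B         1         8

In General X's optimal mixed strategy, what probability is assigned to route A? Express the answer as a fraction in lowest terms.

Row minima are 0 and 1, so General X's maximin is 1; column maxima are 16 and 8, so General Y's minimax is 8. These differ, so the equilibrium is in mixed strategies.
Let General X play route A with probability p. General Y is indifferent when 16p + (1−p) = 8(1−p), giving p = 7/23.

7/23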